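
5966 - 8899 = -2933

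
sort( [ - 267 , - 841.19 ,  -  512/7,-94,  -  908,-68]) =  [ - 908, - 841.19, - 267, - 94, - 512/7,-68]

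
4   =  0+4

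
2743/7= 2743/7 = 391.86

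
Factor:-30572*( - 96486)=2949769992 = 2^3*3^1*13^1*1237^1*7643^1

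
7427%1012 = 343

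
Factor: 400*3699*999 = 2^4*3^6*5^2 * 37^1*  137^1 = 1478120400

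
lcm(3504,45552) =45552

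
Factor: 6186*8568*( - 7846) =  - 2^5*3^3*7^1*17^1* 1031^1*3923^1 = - 415850930208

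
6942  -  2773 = 4169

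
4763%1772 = 1219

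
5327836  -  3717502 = 1610334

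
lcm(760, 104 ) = 9880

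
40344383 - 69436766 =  - 29092383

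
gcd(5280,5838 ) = 6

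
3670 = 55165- 51495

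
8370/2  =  4185   =  4185.00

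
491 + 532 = 1023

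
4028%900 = 428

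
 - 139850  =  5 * ( - 27970)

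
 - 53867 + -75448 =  - 129315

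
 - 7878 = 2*( - 3939) 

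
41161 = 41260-99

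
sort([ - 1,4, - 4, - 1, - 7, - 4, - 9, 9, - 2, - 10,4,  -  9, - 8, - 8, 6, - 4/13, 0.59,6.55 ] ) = [ - 10, - 9, - 9, - 8 , - 8, - 7,  -  4, - 4, - 2, - 1, - 1, - 4/13,0.59, 4,4,6, 6.55, 9 ]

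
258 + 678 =936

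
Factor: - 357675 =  - 3^1*5^2*19^1*251^1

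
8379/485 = 17 +134/485 = 17.28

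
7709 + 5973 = 13682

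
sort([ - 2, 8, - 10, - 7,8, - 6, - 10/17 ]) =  [ - 10, - 7,-6, - 2 , - 10/17 , 8, 8 ] 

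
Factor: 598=2^1*13^1*23^1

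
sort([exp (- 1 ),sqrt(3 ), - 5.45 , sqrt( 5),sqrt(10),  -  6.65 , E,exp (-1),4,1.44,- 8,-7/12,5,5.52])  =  [  -  8, - 6.65, - 5.45,  -  7/12,exp(  -  1),exp(-1 ), 1.44,sqrt( 3),sqrt ( 5),E, sqrt( 10 ),4,5, 5.52]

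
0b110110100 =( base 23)IM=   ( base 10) 436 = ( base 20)11G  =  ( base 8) 664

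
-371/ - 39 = 9 + 20/39= 9.51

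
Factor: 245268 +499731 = 3^1*103^1 * 2411^1 = 744999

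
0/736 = 0 = 0.00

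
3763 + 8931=12694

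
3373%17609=3373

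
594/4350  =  99/725= 0.14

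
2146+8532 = 10678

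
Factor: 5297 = 5297^1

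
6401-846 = 5555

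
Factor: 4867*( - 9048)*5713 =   -  2^3*3^1 * 13^1*29^2*31^1*157^1*197^1 = - 251581187208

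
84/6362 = 42/3181 = 0.01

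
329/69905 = 329/69905 = 0.00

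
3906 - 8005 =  - 4099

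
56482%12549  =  6286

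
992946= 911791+81155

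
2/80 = 1/40 = 0.03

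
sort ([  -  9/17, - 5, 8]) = [  -  5,-9/17  ,  8]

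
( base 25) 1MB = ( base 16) 4A2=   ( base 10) 1186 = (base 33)12v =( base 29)1bq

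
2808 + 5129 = 7937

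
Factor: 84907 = 197^1*431^1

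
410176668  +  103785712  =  513962380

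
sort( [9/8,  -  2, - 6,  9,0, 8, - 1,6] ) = [ - 6, - 2, - 1, 0, 9/8,6 , 8,9] 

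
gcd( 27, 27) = 27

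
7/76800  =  7/76800  =  0.00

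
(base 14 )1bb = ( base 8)551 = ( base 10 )361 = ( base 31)BK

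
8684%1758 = 1652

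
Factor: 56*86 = 4816 = 2^4 * 7^1*43^1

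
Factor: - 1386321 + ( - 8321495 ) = -9707816= -2^3*17^1*41^1*1741^1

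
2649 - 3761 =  - 1112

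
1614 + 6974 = 8588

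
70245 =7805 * 9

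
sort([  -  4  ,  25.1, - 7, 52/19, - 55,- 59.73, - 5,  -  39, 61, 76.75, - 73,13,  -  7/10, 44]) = [-73,  -  59.73, - 55, - 39,  -  7, - 5, - 4,  -  7/10, 52/19,  13,25.1,44, 61,  76.75]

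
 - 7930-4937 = -12867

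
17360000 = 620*28000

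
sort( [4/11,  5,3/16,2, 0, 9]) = [0,3/16, 4/11, 2, 5,9 ]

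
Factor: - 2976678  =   - 2^1*3^2 *61^1*2711^1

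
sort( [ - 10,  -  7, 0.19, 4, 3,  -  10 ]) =[-10, - 10, - 7, 0.19,3, 4]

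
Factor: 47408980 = 2^2 * 5^1 * 23^2*4481^1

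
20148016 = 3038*6632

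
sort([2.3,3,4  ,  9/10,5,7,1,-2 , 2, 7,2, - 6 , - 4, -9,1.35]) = [ - 9, - 6, - 4,-2,9/10 , 1, 1.35,2, 2, 2.3,3,4,5,7,7]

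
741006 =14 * 52929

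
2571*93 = 239103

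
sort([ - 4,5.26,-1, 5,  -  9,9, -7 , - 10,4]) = [ - 10, - 9, - 7, -4,-1,4, 5, 5.26,  9]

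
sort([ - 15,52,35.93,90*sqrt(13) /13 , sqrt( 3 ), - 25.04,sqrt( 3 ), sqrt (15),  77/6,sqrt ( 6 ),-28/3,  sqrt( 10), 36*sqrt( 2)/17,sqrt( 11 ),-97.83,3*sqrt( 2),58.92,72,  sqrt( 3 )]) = [ - 97.83,-25.04, - 15, - 28/3, sqrt( 3), sqrt( 3), sqrt( 3),  sqrt ( 6),36*sqrt(2) /17,sqrt (10 ),sqrt( 11),  sqrt( 15), 3 *sqrt(2),  77/6,90*sqrt( 13)/13,35.93,52,58.92, 72]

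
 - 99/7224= - 1 + 2375/2408=-  0.01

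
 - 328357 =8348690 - 8677047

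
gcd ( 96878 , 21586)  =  2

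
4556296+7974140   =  12530436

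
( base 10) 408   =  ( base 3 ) 120010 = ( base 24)H0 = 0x198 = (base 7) 1122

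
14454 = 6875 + 7579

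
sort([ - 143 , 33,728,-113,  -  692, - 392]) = [ - 692,-392, - 143, - 113,33,  728 ]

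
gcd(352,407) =11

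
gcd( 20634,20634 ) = 20634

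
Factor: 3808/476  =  2^3 = 8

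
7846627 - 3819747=4026880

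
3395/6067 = 3395/6067= 0.56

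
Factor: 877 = 877^1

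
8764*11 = 96404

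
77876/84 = 927  +  2/21 = 927.10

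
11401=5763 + 5638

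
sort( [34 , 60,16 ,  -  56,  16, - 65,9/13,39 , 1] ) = [ - 65, - 56,9/13,1,16,16,34,39,60] 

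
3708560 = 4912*755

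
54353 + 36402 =90755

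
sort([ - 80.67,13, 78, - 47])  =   [ - 80.67, - 47 , 13,78 ] 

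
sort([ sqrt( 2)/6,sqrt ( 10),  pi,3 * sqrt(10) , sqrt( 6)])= [ sqrt(2) /6,sqrt( 6), pi,sqrt( 10), 3 * sqrt(10 )]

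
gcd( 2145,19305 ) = 2145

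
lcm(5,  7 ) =35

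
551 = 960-409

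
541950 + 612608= 1154558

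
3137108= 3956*793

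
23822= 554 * 43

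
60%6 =0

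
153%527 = 153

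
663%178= 129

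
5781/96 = 60 + 7/32 = 60.22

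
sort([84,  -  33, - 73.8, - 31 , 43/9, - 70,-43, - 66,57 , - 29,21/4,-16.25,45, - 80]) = [ - 80, - 73.8, - 70, - 66 , - 43,-33, - 31, - 29,  -  16.25,43/9, 21/4,45 , 57,  84 ]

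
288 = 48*6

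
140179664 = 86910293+53269371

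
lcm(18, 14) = 126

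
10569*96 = 1014624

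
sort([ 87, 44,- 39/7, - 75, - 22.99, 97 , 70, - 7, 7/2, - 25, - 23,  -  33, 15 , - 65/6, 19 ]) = [ - 75, - 33, - 25, - 23, - 22.99, - 65/6, - 7, - 39/7,7/2,  15, 19,44,70, 87,97 ]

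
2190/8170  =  219/817 = 0.27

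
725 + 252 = 977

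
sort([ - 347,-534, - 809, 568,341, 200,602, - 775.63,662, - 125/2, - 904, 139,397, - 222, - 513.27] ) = [ - 904, - 809,-775.63, - 534, - 513.27, - 347, - 222, - 125/2, 139,200,  341, 397,568 , 602, 662]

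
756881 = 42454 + 714427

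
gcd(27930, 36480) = 570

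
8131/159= 8131/159 = 51.14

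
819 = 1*819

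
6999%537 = 18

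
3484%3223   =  261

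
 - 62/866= -1 + 402/433 = - 0.07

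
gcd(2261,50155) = 7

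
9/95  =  9/95 = 0.09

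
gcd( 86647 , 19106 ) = 1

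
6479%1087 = 1044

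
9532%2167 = 864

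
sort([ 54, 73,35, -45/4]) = [  -  45/4, 35 , 54, 73]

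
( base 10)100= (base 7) 202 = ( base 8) 144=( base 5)400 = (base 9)121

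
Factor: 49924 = 2^2*7^1 * 1783^1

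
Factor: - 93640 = -2^3*5^1*  2341^1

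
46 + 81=127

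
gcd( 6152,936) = 8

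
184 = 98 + 86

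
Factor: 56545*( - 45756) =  - 2587273020 = - 2^2*3^2*5^1* 31^1*41^1*43^1*263^1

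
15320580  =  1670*9174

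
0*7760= 0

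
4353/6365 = 4353/6365 = 0.68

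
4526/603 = 4526/603 = 7.51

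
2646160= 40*66154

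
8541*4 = 34164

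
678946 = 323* 2102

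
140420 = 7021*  20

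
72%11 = 6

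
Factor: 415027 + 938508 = 5^1*167^1 * 1621^1 = 1353535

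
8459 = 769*11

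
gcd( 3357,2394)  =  9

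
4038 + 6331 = 10369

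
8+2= 10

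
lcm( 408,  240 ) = 4080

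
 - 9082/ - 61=9082/61 = 148.89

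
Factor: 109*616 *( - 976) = - 2^7*7^1*11^1*61^1*109^1 = - 65532544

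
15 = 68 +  - 53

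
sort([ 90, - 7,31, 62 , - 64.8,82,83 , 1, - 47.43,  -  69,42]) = [-69, - 64.8, - 47.43,  -  7,1,31,42,62,82,83,90 ]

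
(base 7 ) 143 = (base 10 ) 80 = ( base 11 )73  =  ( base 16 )50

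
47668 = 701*68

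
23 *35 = 805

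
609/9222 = 7/106 = 0.07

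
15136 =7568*2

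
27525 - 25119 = 2406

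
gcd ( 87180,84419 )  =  1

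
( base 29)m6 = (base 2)1010000100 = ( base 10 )644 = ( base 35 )ie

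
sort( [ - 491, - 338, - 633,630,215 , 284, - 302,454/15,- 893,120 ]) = [ - 893, - 633,-491, - 338, - 302, 454/15,120 , 215,284,630]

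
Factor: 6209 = 7^1 * 887^1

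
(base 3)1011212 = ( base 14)456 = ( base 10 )860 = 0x35c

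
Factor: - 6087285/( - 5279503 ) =3^3 * 5^1 * 17^( - 1)*67^1*673^1*310559^( - 1 )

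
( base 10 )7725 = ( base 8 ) 17055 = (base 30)8hf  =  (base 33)733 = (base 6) 55433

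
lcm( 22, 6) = 66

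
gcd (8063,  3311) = 11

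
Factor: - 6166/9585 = -2^1*3^(  -  3 )*5^( - 1)*71^( - 1)*3083^1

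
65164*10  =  651640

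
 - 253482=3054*(-83) 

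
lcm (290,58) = 290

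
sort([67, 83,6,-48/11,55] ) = [ - 48/11 , 6, 55, 67,83 ] 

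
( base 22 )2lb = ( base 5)21231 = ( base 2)10110100001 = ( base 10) 1441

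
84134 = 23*3658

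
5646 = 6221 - 575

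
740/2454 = 370/1227 =0.30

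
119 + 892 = 1011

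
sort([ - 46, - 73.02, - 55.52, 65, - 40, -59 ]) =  [ - 73.02, - 59, - 55.52, - 46,-40, 65]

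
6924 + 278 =7202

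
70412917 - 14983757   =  55429160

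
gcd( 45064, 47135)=1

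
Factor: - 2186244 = - 2^2*3^3*31^1*653^1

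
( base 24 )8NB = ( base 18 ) FH5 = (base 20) CIB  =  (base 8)12063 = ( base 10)5171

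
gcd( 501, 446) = 1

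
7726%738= 346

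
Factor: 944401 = 17^1*73^1*761^1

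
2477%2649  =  2477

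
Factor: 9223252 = 2^2*199^1*11587^1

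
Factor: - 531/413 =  - 3^2*7^( - 1 ) = - 9/7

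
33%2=1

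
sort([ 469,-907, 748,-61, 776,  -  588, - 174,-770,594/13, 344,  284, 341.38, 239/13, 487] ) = [ - 907,-770, - 588,-174, - 61, 239/13,594/13, 284, 341.38, 344, 469, 487, 748, 776] 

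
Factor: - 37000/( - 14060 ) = 2^1*5^2*19^( - 1) =50/19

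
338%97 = 47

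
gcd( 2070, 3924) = 18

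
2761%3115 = 2761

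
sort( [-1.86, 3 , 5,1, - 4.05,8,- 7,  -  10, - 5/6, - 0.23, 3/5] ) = [ -10, - 7, - 4.05,-1.86, - 5/6,-0.23 , 3/5, 1,  3,  5,  8]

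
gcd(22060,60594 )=2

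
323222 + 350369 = 673591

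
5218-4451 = 767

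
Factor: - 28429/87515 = - 5^( - 1) * 23^(-1)*761^(-1 )*28429^1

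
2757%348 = 321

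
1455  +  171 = 1626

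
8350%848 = 718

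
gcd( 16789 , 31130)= 1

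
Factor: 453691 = 7^2*47^1*197^1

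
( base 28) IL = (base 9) 643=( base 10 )525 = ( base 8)1015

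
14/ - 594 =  - 1+290/297= - 0.02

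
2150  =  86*25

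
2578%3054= 2578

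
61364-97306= - 35942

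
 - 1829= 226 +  - 2055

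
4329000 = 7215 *600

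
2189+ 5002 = 7191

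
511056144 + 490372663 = 1001428807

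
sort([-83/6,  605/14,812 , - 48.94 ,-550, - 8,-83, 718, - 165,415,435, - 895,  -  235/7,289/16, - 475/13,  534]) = [ - 895, - 550,  -  165,-83, -48.94, - 475/13, - 235/7 ,-83/6, - 8, 289/16, 605/14,  415, 435, 534,718,812]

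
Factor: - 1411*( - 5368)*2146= 16254336208  =  2^4*11^1*17^1*29^1*37^1*61^1 *83^1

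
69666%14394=12090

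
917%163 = 102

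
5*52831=264155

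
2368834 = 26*91109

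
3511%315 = 46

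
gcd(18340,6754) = 2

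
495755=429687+66068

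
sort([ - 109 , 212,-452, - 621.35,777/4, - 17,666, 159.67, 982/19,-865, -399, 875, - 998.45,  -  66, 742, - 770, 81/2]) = [ - 998.45, - 865, - 770, - 621.35, - 452 , - 399, - 109, - 66, - 17, 81/2, 982/19, 159.67, 777/4,212, 666,  742 , 875 ] 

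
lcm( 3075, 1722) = 43050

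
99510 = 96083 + 3427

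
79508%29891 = 19726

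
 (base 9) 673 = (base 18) 1cc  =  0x228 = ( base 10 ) 552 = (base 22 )132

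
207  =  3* 69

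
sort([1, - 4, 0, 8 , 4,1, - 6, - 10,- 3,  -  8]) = [ - 10, - 8, -6, - 4, - 3,0, 1,1 , 4,8 ] 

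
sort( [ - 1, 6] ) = [-1, 6 ] 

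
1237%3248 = 1237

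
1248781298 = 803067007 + 445714291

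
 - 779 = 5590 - 6369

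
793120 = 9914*80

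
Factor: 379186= 2^1 *189593^1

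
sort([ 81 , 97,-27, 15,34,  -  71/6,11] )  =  [ - 27, - 71/6, 11, 15,34,81,97]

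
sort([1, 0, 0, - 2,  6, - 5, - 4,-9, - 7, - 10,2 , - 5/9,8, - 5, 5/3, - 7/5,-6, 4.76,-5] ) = [ - 10, - 9, - 7,-6 , - 5, - 5, - 5, - 4, - 2, - 7/5, - 5/9 , 0,  0, 1, 5/3, 2,4.76,6, 8]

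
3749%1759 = 231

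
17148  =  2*8574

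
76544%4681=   1648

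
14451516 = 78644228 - 64192712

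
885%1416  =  885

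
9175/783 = 9175/783  =  11.72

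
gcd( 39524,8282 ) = 82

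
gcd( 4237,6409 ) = 1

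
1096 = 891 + 205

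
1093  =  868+225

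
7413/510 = 14 + 91/170 = 14.54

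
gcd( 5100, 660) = 60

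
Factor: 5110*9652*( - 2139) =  - 105499159080  =  - 2^3*3^1 * 5^1*7^1*19^1 * 23^1*31^1 * 73^1 * 127^1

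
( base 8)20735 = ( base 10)8669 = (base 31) 90K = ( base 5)234134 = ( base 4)2013131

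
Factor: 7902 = 2^1*3^2*439^1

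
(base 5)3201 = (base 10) 426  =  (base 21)K6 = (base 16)1AA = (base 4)12222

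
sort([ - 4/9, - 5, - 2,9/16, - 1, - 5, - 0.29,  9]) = [ - 5,-5 , - 2, - 1, - 4/9, - 0.29, 9/16,9 ] 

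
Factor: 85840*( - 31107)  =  -2670224880 = - 2^4*3^1*5^1*29^1*37^1  *10369^1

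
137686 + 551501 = 689187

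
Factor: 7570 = 2^1*5^1*757^1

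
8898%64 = 2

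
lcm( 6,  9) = 18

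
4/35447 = 4/35447 = 0.00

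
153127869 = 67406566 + 85721303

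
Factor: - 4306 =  - 2^1*2153^1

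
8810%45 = 35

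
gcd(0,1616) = 1616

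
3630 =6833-3203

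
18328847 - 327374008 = - 309045161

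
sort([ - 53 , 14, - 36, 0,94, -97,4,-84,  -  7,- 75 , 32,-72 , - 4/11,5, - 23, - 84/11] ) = [ - 97  ,- 84 , - 75, - 72, - 53, - 36,-23,- 84/11 , - 7, - 4/11,0, 4 , 5,14,32, 94]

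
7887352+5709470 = 13596822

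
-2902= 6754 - 9656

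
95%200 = 95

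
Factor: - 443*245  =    -  108535 = - 5^1*7^2 * 443^1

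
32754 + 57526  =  90280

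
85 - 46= 39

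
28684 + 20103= 48787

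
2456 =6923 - 4467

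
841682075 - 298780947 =542901128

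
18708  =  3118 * 6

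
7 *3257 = 22799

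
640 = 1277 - 637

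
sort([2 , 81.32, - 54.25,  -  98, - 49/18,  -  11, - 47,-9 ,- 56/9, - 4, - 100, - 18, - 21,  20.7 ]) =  [ - 100, - 98, - 54.25 , -47, - 21, - 18 , - 11, - 9, - 56/9, - 4, - 49/18,2,20.7,81.32]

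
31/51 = 31/51 = 0.61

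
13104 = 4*3276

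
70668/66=11778/11 = 1070.73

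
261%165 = 96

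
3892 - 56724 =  - 52832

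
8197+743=8940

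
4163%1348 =119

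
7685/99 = 7685/99 = 77.63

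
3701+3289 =6990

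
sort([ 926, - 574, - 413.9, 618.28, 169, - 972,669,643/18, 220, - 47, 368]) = [ - 972, - 574, - 413.9, - 47, 643/18, 169, 220, 368, 618.28, 669, 926]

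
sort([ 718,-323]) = [ - 323,718]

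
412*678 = 279336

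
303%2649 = 303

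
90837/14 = 6488 + 5/14 = 6488.36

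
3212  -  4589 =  - 1377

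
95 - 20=75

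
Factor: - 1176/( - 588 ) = 2 = 2^1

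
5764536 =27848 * 207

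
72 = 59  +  13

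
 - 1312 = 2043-3355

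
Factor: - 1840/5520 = -1/3  =  - 3^ ( - 1)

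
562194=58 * 9693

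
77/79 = 77/79= 0.97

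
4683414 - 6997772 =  - 2314358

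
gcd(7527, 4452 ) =3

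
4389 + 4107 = 8496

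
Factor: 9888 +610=2^1*29^1*181^1 = 10498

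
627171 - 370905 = 256266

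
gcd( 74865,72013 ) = 713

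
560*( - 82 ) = - 45920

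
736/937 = 736/937 =0.79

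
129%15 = 9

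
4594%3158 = 1436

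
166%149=17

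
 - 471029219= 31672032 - 502701251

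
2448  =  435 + 2013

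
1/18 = 1/18 =0.06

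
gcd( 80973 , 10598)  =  1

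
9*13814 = 124326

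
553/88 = 553/88 =6.28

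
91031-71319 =19712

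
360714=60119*6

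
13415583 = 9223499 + 4192084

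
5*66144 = 330720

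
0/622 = 0 = 0.00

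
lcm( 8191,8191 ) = 8191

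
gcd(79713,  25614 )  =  9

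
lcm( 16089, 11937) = 370047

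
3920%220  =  180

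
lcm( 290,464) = 2320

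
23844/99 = 240 + 28/33 =240.85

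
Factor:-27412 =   -  2^2*7^1*11^1*89^1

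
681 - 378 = 303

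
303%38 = 37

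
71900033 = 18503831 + 53396202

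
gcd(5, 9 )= 1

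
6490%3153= 184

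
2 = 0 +2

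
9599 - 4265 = 5334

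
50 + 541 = 591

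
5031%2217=597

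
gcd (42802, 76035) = 1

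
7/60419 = 7/60419  =  0.00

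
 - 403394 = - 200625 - 202769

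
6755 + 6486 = 13241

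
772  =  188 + 584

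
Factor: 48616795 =5^1*1423^1*6833^1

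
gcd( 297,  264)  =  33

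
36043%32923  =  3120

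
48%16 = 0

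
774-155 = 619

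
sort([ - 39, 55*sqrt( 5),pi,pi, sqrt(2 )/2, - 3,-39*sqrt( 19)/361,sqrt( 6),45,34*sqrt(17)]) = [-39,- 3,-39*sqrt( 19 )/361,sqrt( 2) /2,sqrt (6 ),pi,pi,45, 55*sqrt (5 ),34 *sqrt( 17)] 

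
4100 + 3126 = 7226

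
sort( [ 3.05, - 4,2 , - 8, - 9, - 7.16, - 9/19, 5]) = [ - 9,-8, - 7.16, - 4,-9/19 , 2,3.05,5 ]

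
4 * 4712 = 18848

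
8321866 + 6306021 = 14627887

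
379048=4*94762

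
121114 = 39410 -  -81704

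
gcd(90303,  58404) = 93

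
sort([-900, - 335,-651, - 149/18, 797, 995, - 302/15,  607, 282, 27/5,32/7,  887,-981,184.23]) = [ - 981,-900,-651, - 335 , - 302/15,-149/18, 32/7 , 27/5, 184.23, 282, 607, 797,887, 995]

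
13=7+6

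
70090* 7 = 490630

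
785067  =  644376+140691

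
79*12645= 998955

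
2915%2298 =617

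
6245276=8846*706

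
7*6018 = 42126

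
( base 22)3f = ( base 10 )81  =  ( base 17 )4d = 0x51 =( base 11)74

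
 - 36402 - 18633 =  - 55035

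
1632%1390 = 242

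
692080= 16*43255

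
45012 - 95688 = - 50676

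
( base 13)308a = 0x1A31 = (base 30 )7DF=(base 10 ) 6705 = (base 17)1637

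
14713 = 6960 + 7753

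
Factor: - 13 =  - 13^1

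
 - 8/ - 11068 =2/2767=0.00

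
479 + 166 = 645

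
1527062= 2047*746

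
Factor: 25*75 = 3^1*5^4 = 1875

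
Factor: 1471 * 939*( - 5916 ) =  -2^2*3^2 * 17^1*29^1 * 313^1 * 1471^1=- 8171587404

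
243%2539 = 243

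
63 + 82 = 145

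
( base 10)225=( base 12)169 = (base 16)E1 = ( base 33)6r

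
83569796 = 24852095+58717701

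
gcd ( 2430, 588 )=6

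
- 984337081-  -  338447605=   -  645889476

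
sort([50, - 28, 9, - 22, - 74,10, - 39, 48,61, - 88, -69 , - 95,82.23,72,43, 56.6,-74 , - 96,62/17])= [ - 96, - 95, - 88, - 74, - 74, - 69, - 39, - 28,-22, 62/17, 9, 10,  43, 48, 50, 56.6 , 61,  72,  82.23]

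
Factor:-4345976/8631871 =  - 2^3*19^(-2)*239^1*2273^1*23911^( - 1 )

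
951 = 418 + 533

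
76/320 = 19/80 = 0.24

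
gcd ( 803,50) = 1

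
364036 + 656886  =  1020922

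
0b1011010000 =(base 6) 3200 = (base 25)13k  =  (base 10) 720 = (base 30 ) O0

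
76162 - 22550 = 53612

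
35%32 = 3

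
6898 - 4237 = 2661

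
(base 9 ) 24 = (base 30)m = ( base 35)M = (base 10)22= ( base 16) 16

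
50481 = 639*79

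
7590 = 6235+1355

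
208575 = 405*515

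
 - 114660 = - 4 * 28665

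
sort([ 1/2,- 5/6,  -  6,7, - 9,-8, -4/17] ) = [ - 9, - 8, - 6, - 5/6,-4/17,1/2,  7]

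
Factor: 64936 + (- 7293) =59^1*977^1 = 57643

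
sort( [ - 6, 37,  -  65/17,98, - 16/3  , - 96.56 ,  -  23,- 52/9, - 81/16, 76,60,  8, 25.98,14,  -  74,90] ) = [ - 96.56, - 74, -23,-6,  -  52/9, - 16/3,  -  81/16, - 65/17, 8, 14, 25.98, 37, 60, 76,90, 98]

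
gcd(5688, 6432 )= 24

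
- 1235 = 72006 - 73241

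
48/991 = 48/991  =  0.05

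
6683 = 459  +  6224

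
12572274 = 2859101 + 9713173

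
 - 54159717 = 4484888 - 58644605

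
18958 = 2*9479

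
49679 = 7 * 7097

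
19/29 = 19/29= 0.66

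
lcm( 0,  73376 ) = 0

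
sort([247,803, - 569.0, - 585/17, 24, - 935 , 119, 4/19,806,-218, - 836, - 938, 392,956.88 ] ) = [ - 938, - 935, - 836, - 569.0, - 218, - 585/17,  4/19,  24, 119,247, 392, 803, 806,956.88]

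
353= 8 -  - 345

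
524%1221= 524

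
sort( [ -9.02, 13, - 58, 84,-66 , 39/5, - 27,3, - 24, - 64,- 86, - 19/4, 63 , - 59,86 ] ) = [ - 86,  -  66,-64,-59,-58, - 27,-24, - 9.02,- 19/4,3, 39/5,13,63  ,  84, 86]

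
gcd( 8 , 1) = 1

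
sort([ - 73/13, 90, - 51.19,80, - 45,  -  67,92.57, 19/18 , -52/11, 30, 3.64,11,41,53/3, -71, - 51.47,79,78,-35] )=[ - 71,  -  67,  -  51.47, - 51.19, - 45,- 35,- 73/13, - 52/11, 19/18,3.64,11 , 53/3,30,41,  78, 79,80,90,92.57 ]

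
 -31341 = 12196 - 43537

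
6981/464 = 6981/464 =15.05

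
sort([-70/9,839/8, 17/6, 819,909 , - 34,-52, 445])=[ - 52,-34,-70/9, 17/6,  839/8 , 445 , 819 , 909 ]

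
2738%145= 128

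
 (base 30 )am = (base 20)G2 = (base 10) 322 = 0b101000010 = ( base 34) 9G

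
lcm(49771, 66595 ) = 4728245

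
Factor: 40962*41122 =2^2 * 3^1*29^1 *709^1*6827^1  =  1684439364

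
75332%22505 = 7817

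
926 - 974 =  - 48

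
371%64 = 51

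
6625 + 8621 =15246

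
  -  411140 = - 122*3370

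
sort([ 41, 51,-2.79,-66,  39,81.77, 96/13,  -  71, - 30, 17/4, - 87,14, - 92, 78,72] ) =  [-92,-87, - 71 ,-66, - 30,-2.79,17/4, 96/13 , 14,39,41,51,72 , 78,81.77 ] 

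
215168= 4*53792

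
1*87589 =87589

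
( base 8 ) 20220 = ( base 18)17D2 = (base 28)AHK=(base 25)D8B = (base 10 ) 8336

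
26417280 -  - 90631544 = 117048824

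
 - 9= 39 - 48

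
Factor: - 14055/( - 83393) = 3^1*5^1 * 89^( - 1)=15/89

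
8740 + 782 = 9522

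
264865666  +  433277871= 698143537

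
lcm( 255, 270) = 4590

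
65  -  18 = 47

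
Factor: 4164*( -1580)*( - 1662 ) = 2^5*3^2*5^1*79^1*277^1*347^1 = 10934497440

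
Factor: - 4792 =-2^3*599^1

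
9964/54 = 4982/27 = 184.52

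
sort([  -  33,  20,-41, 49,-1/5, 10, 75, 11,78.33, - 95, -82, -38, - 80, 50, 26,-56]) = [-95,-82, - 80,- 56, - 41, - 38,  -  33,-1/5, 10, 11, 20,  26,49, 50,75, 78.33 ]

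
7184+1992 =9176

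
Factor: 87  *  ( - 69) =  - 3^2 *23^1 *29^1  =  - 6003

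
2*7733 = 15466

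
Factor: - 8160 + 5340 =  - 2820 = - 2^2 * 3^1  *5^1*47^1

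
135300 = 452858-317558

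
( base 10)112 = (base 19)5h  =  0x70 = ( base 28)40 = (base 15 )77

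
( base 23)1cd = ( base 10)818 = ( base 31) QC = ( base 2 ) 1100110010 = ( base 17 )2e2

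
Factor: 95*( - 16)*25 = -2^4*5^3 * 19^1 = -38000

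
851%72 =59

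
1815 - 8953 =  - 7138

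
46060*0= 0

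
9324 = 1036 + 8288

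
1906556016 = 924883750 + 981672266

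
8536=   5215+3321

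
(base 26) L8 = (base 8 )1052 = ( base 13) 338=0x22a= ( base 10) 554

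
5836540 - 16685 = 5819855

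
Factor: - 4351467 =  - 3^1*1450489^1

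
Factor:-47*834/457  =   - 2^1*3^1*47^1*139^1 * 457^ ( - 1)= - 39198/457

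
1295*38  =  49210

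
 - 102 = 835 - 937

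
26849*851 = 22848499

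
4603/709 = 6 + 349/709  =  6.49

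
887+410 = 1297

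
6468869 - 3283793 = 3185076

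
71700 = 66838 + 4862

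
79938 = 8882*9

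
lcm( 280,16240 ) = 16240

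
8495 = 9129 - 634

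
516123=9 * 57347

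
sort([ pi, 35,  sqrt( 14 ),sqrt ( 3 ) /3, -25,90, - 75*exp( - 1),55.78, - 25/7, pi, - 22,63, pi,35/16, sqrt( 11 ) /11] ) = [ - 75 *exp (-1),-25,- 22, - 25/7 , sqrt(11 )/11, sqrt ( 3)/3, 35/16,pi,pi,pi , sqrt(14),35,55.78,63, 90 ]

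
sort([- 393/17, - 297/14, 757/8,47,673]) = [-393/17, - 297/14, 47, 757/8, 673]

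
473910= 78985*6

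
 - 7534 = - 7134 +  - 400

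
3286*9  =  29574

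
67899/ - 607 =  - 67899/607 = - 111.86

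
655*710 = 465050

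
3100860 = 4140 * 749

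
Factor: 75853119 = 3^1*83^1*304631^1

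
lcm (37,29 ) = 1073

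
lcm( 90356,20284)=993916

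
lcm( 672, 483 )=15456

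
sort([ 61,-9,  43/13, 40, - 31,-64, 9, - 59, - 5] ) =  [-64,-59, - 31, - 9, - 5,  43/13,9, 40,61]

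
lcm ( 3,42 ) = 42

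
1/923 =1/923 = 0.00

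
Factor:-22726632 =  - 2^3 * 3^1*946943^1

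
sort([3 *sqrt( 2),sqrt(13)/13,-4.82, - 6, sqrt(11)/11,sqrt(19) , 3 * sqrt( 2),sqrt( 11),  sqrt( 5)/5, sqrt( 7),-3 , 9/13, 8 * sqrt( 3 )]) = [ -6, - 4.82,  -  3 , sqrt(13 )/13,sqrt( 11 )/11,  sqrt(5)/5,9/13 , sqrt( 7 ), sqrt( 11), 3 * sqrt( 2), 3  *sqrt(2 ),sqrt ( 19),8*sqrt(3 ) ] 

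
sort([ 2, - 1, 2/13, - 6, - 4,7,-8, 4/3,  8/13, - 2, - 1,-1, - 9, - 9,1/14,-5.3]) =[ - 9,-9,-8, - 6 , - 5.3, - 4, -2,  -  1 ,-1, - 1,1/14, 2/13 , 8/13,4/3,2,7]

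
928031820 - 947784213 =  - 19752393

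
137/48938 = 137/48938 = 0.00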